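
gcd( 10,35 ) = 5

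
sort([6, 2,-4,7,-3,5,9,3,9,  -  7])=[-7, - 4 , - 3,2, 3,5, 6, 7 , 9,9] 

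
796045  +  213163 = 1009208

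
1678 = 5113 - 3435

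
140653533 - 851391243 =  - 710737710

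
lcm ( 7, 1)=7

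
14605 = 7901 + 6704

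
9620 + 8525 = 18145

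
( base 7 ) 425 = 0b11010111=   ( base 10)215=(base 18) BH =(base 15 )E5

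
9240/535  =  17 + 29/107 =17.27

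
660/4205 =132/841 = 0.16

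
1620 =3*540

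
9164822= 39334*233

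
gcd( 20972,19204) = 4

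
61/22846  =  61/22846=0.00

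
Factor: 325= 5^2*13^1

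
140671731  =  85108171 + 55563560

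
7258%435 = 298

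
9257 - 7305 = 1952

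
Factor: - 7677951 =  - 3^1*43^1*53^1*1123^1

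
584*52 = 30368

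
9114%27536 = 9114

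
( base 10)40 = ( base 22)1I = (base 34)16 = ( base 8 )50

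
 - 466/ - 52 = 8 + 25/26= 8.96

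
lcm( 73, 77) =5621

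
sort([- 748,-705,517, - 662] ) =[  -  748,-705, - 662,517]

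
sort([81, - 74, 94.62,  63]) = [ - 74,63,81 , 94.62]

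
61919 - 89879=  -  27960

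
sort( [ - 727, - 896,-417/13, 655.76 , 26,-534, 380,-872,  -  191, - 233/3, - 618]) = [ -896, - 872, - 727, - 618, - 534, - 191, - 233/3, - 417/13,26, 380, 655.76 ]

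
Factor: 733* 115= 5^1*23^1*733^1 = 84295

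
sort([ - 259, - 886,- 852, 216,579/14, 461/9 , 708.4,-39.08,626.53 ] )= [ - 886,-852,-259,-39.08, 579/14, 461/9, 216,626.53, 708.4] 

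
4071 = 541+3530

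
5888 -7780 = -1892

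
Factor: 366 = 2^1*3^1 * 61^1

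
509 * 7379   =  3755911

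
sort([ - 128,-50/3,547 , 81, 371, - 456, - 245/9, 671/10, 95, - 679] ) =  [ - 679,  -  456, - 128, - 245/9, - 50/3, 671/10,  81  ,  95,371,547]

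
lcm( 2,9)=18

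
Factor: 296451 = 3^2*32939^1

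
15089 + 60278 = 75367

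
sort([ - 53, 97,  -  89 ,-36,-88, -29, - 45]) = [-89, -88, - 53, - 45,- 36,-29,97 ] 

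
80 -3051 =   -  2971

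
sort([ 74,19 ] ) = [19,74 ] 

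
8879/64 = 8879/64 = 138.73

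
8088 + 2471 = 10559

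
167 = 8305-8138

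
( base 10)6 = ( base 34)6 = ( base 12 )6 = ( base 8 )6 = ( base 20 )6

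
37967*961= 36486287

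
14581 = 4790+9791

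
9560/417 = 9560/417 = 22.93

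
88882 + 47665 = 136547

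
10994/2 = 5497 = 5497.00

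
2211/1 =2211  =  2211.00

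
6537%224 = 41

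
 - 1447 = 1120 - 2567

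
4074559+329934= 4404493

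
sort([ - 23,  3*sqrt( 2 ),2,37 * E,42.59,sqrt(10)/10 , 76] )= [ - 23, sqrt(10)/10,2,3 * sqrt(2 ),42.59,76,37*E]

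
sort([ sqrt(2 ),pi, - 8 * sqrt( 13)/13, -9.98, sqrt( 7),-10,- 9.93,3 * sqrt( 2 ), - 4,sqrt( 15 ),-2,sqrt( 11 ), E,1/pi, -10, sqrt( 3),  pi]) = [-10, -10, - 9.98, - 9.93, - 4, - 8*sqrt(13 )/13,-2,1/pi,sqrt( 2 ),sqrt( 3 ), sqrt(7),E, pi,pi,sqrt (11),sqrt(15), 3*sqrt( 2 )]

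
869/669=869/669 = 1.30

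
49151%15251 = 3398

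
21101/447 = 21101/447 = 47.21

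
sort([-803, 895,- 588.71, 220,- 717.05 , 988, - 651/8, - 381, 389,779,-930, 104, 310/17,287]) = [ - 930, - 803, - 717.05,  -  588.71, -381, - 651/8, 310/17,104,220, 287, 389, 779,895,988 ]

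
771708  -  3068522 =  - 2296814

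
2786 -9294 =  - 6508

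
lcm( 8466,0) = 0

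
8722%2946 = 2830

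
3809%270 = 29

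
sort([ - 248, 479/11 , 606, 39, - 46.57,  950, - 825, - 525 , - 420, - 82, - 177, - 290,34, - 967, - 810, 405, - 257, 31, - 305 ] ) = [ - 967, - 825, - 810, - 525 , - 420 ,  -  305, - 290, - 257,- 248, - 177, -82, - 46.57,  31,34, 39,479/11,405, 606,950]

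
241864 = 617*392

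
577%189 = 10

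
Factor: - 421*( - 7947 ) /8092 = 2^(-2)*3^2 *7^(  -  1 )*17^( - 2)*421^1*883^1 = 3345687/8092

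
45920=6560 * 7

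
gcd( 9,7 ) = 1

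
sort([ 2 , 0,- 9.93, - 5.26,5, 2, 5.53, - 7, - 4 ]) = [- 9.93, - 7, - 5.26, - 4,0, 2, 2, 5,5.53]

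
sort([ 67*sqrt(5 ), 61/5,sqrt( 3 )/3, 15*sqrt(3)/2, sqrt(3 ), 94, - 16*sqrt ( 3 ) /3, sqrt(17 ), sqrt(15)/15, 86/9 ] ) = [ - 16*sqrt(3 )/3, sqrt(15)/15,sqrt ( 3 )/3 , sqrt( 3 ),  sqrt(17 ),  86/9, 61/5 , 15*sqrt(3 )/2 , 94, 67 * sqrt( 5)]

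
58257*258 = 15030306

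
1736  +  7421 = 9157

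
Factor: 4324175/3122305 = 864835/624461=5^1 * 17^(-1 )*109^( - 1 )*269^1*337^( - 1 ) * 643^1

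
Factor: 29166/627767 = 2^1*3^1*7^(-1 )*4861^1*89681^( - 1)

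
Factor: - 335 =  - 5^1*67^1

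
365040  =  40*9126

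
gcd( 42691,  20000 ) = 1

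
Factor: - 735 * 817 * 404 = -242599980 = - 2^2*3^1*5^1*7^2*19^1*43^1*101^1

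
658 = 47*14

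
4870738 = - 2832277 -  - 7703015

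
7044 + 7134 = 14178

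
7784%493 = 389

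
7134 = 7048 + 86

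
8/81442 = 4/40721 = 0.00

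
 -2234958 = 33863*( - 66)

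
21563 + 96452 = 118015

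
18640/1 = 18640 = 18640.00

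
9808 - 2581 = 7227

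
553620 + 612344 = 1165964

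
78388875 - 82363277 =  - 3974402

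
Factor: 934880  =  2^5 * 5^1*5843^1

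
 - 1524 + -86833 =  - 88357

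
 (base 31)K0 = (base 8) 1154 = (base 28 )m4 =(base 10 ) 620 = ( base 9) 758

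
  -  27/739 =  - 27/739 = - 0.04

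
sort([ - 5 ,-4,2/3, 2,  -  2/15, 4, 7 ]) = [ - 5,-4,-2/15 , 2/3, 2,  4, 7]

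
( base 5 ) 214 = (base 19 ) 32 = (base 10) 59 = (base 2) 111011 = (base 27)25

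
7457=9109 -1652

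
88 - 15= 73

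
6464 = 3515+2949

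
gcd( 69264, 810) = 18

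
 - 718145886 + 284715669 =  - 433430217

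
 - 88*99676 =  - 8771488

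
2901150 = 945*3070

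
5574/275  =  5574/275= 20.27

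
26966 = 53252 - 26286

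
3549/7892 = 3549/7892 = 0.45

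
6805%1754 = 1543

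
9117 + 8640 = 17757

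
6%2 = 0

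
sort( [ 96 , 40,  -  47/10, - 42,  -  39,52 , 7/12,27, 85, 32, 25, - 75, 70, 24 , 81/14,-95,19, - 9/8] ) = [-95, - 75, - 42, - 39, - 47/10,-9/8 , 7/12 , 81/14,19,24,  25,  27 , 32, 40, 52 , 70,85, 96 ]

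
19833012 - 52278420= -32445408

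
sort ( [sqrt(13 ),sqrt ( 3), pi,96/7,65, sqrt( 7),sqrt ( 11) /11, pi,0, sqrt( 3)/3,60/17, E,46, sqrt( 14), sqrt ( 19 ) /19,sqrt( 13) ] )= [0, sqrt( 19) /19, sqrt(11)/11,sqrt( 3)/3 , sqrt(3 ),sqrt( 7), E, pi, pi, 60/17, sqrt( 13),sqrt(13), sqrt(14), 96/7 , 46, 65]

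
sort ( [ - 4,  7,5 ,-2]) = [ -4, - 2,5,7]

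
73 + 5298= 5371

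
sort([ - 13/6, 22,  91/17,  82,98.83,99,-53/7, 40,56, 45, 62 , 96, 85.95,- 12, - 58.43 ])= [ - 58.43,-12, - 53/7 , - 13/6,  91/17,22,40,45,56,  62, 82,  85.95,  96,98.83, 99 ]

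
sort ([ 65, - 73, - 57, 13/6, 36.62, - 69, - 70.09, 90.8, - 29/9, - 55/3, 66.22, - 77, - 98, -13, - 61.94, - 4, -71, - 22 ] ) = [ - 98, - 77 ,  -  73,-71, - 70.09 , - 69,-61.94,  -  57,-22, - 55/3 , - 13, - 4, - 29/9, 13/6, 36.62,  65  ,  66.22,90.8] 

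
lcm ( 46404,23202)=46404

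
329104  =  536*614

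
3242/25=129 + 17/25 = 129.68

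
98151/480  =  32717/160  =  204.48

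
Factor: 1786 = 2^1*19^1*47^1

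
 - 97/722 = -1  +  625/722= - 0.13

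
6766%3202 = 362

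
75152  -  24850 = 50302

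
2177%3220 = 2177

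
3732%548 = 444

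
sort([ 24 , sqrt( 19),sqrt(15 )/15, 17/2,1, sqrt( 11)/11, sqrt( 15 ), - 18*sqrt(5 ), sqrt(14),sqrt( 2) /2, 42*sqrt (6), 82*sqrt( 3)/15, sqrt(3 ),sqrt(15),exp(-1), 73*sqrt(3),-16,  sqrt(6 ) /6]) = [ - 18 *sqrt( 5), - 16, sqrt(15 ) /15,sqrt( 11 )/11, exp( - 1 ), sqrt(6) /6, sqrt(2 )/2,1, sqrt (3 ), sqrt(14 ), sqrt (15 ),sqrt(15 ),sqrt(19),17/2,82*sqrt(3 )/15, 24, 42 * sqrt(6), 73 * sqrt(3)] 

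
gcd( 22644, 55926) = 18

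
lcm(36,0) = 0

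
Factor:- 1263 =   -  3^1*421^1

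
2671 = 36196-33525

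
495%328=167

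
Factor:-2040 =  - 2^3*3^1 * 5^1*17^1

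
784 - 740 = 44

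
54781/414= 132+133/414=132.32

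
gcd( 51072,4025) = 7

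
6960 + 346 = 7306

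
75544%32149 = 11246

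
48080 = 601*80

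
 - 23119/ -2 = 23119/2 = 11559.50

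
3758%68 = 18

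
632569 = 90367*7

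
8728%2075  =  428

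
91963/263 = 91963/263=349.67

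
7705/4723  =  1 + 2982/4723 = 1.63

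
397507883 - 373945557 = 23562326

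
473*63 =29799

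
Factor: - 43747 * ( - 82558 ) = 3611664826 = 2^1*7^1*11^1 * 41^1* 97^1*5897^1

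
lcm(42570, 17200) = 1702800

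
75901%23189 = 6334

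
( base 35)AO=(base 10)374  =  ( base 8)566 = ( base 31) c2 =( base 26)EA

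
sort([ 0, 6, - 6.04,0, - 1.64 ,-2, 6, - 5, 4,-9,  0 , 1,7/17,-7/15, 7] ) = [-9, - 6.04 , - 5,-2, - 1.64,-7/15,0,0,0 , 7/17, 1, 4,6, 6, 7]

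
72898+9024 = 81922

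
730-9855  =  -9125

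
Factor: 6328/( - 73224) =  - 3^( - 4)*7^1 = - 7/81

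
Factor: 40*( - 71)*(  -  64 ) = 2^9*5^1*71^1  =  181760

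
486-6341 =-5855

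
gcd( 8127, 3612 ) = 903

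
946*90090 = 85225140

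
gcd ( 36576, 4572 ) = 4572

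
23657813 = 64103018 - 40445205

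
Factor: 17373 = 3^1 * 5791^1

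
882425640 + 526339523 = 1408765163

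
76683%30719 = 15245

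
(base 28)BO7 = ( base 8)22127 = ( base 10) 9303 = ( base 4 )2101113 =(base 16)2457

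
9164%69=56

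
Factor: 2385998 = 2^1*443^1*2693^1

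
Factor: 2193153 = 3^1*17^1*43003^1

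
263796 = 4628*57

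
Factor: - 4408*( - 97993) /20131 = 431953144/20131 =2^3*7^1*19^1*29^1*41^( - 1) * 491^( - 1 )*13999^1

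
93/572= 93/572= 0.16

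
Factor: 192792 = 2^3*3^1 * 29^1*277^1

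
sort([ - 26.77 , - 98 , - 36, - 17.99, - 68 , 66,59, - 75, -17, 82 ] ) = [ - 98, -75, - 68, - 36, - 26.77, - 17.99, - 17,59,66, 82]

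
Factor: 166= 2^1*83^1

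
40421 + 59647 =100068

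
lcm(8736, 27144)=760032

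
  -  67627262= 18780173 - 86407435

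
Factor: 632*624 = 2^7*3^1  *13^1*79^1 = 394368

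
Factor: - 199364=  - 2^2 * 11^1 * 23^1*197^1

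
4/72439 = 4/72439 = 0.00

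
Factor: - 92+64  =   -28 = - 2^2*7^1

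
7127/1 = 7127 = 7127.00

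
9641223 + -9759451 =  - 118228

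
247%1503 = 247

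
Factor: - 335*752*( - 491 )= 2^4*5^1*47^1*67^1*491^1 = 123692720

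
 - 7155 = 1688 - 8843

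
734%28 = 6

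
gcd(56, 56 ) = 56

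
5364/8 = 670 + 1/2  =  670.50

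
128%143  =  128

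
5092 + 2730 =7822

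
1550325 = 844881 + 705444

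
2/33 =2/33  =  0.06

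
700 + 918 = 1618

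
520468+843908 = 1364376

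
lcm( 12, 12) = 12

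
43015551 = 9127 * 4713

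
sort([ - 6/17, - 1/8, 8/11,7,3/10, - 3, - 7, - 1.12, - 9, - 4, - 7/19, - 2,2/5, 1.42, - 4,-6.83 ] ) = [ - 9, - 7, - 6.83,  -  4,-4, - 3, - 2,-1.12, - 7/19, - 6/17 , - 1/8,3/10,2/5,8/11,1.42,7]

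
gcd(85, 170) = 85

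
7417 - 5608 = 1809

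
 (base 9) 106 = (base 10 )87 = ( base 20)47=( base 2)1010111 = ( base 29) 30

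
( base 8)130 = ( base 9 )107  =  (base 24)3g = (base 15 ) 5D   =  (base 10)88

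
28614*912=26095968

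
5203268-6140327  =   - 937059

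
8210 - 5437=2773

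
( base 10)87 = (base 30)2r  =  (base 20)47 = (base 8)127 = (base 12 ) 73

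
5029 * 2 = 10058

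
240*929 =222960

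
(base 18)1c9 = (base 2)1000100101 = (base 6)2313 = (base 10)549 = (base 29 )ir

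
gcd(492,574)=82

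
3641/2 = 3641/2 = 1820.50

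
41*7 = 287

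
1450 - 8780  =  -7330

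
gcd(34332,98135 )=1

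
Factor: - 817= -19^1  *  43^1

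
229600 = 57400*4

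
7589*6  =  45534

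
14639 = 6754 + 7885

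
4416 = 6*736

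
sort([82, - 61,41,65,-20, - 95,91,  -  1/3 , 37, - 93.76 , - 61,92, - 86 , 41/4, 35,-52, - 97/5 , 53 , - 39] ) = [ - 95, - 93.76, -86, - 61 , - 61, - 52,-39, - 20 , - 97/5,-1/3, 41/4,  35,  37, 41,  53,  65,82,91,92]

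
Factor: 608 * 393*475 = 2^5*3^1*5^2 * 19^2 * 131^1 = 113498400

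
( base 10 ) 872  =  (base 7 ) 2354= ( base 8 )1550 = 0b1101101000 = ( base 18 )2C8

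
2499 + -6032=-3533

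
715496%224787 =41135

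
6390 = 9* 710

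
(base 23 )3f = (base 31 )2m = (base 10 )84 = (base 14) 60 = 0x54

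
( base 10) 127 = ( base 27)4J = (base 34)3P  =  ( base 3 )11201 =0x7F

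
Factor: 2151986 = 2^1*199^1*5407^1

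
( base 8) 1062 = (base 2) 1000110010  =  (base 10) 562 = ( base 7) 1432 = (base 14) 2c2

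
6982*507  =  3539874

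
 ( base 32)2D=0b1001101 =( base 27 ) 2n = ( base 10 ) 77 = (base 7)140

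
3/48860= 3/48860 = 0.00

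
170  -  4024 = -3854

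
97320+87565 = 184885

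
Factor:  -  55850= -2^1 * 5^2* 1117^1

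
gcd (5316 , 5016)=12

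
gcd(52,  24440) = 52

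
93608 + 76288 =169896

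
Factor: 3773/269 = 7^3*11^1*269^(  -  1 ) 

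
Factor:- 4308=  - 2^2*3^1*359^1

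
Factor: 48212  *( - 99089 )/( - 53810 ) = 2388639434/26905 = 2^1*5^( - 1 ) * 17^1*709^1*5381^( - 1)*99089^1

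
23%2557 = 23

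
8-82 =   -  74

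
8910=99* 90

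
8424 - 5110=3314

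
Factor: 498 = 2^1*3^1 *83^1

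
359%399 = 359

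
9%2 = 1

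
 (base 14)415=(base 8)1443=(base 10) 803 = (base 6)3415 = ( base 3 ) 1002202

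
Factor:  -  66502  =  -2^1*41^1*811^1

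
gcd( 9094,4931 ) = 1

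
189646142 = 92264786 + 97381356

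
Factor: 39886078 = 2^1*29^1*687691^1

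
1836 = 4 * 459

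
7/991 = 7/991 = 0.01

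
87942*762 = 67011804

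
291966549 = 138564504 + 153402045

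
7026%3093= 840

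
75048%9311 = 560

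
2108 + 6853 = 8961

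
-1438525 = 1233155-2671680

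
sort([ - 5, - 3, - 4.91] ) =[ - 5,- 4.91, - 3 ] 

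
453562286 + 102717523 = 556279809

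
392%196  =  0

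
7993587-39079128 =-31085541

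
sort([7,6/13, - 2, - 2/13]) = [ - 2, - 2/13,6/13,7 ]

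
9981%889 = 202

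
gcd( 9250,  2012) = 2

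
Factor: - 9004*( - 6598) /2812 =14852098/703=2^1*19^( - 1)*37^( - 1)*2251^1*3299^1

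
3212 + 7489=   10701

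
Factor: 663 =3^1 * 13^1 * 17^1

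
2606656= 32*81458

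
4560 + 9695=14255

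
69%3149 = 69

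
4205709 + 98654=4304363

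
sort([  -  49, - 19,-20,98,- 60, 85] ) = [ - 60, - 49, - 20, - 19,85, 98 ] 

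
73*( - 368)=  - 26864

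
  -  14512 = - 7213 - 7299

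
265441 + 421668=687109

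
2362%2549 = 2362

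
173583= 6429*27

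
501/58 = 501/58 = 8.64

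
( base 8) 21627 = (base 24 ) FJF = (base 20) 12fb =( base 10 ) 9111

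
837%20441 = 837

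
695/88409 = 695/88409 = 0.01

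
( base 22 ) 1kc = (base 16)3A8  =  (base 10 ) 936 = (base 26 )1a0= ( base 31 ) u6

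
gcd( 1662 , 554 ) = 554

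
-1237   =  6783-8020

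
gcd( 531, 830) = 1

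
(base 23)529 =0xA8C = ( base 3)10201000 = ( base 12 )1690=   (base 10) 2700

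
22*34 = 748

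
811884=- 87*( - 9332 )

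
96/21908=24/5477=0.00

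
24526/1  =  24526=24526.00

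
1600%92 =36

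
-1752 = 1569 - 3321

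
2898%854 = 336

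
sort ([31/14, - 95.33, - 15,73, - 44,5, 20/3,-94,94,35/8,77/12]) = [ - 95.33, - 94, - 44,  -  15, 31/14, 35/8, 5, 77/12, 20/3, 73, 94]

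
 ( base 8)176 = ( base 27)4I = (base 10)126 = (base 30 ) 46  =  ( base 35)3l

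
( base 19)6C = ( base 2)1111110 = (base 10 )126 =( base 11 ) 105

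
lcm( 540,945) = 3780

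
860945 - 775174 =85771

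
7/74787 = 7/74787=0.00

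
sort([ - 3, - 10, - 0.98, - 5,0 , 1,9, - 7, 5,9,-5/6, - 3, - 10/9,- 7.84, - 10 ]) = [ - 10, - 10, - 7.84, - 7, - 5, - 3, - 3, - 10/9 , - 0.98, - 5/6,0,  1, 5,  9, 9]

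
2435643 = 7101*343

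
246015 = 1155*213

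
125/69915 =25/13983 = 0.00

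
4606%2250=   106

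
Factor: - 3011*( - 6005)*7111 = 5^1 * 13^1*547^1 *1201^1*3011^1 = 128574382105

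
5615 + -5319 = 296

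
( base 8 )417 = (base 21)cj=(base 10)271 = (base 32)8f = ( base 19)e5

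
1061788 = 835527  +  226261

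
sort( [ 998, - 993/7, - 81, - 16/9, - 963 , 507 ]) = [ -963 ,- 993/7, - 81,- 16/9, 507, 998 ]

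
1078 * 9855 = 10623690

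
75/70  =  1 + 1/14 = 1.07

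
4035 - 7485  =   - 3450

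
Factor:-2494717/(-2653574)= 2^( - 1 )*7^( - 1) *11^( - 1) * 61^1*17231^( - 1)*40897^1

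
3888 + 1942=5830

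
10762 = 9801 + 961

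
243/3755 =243/3755=0.06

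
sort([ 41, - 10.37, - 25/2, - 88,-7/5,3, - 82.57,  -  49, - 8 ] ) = [ - 88, - 82.57, - 49, - 25/2,-10.37, - 8, - 7/5,3,41] 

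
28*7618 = 213304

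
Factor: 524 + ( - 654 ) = - 2^1 *5^1*13^1 = -130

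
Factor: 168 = 2^3*3^1*7^1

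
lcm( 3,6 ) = 6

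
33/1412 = 33/1412 = 0.02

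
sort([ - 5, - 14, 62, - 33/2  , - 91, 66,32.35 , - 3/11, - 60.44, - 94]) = [ - 94, - 91, - 60.44, - 33/2, - 14, - 5 ,  -  3/11, 32.35, 62,  66]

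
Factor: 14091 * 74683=3^1 * 7^2*11^1*47^1*61^1*227^1 = 1052358153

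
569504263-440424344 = 129079919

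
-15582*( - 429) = 6684678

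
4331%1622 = 1087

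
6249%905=819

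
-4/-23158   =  2/11579 = 0.00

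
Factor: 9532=2^2*2383^1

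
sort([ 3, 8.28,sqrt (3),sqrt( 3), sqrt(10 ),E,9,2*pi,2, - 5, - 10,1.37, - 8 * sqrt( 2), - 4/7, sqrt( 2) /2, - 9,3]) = [ - 8*sqrt(2),- 10, - 9,- 5, - 4/7,sqrt( 2)/2, 1.37,sqrt(3),  sqrt(3), 2, E,3,3,sqrt(10),2*pi,8.28, 9]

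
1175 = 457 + 718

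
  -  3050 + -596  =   - 3646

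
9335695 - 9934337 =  - 598642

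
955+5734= 6689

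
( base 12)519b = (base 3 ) 110012202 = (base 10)8903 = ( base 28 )B9R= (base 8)21307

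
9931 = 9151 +780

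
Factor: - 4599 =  - 3^2*7^1*73^1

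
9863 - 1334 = 8529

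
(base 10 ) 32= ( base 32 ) 10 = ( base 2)100000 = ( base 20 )1C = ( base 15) 22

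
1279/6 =1279/6  =  213.17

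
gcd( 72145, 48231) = 1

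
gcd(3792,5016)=24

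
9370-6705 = 2665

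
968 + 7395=8363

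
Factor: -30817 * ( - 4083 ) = 125825811 = 3^1 * 1361^1 * 30817^1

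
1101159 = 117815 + 983344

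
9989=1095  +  8894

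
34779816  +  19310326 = 54090142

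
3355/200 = 671/40= 16.77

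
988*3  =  2964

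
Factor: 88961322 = 2^1*3^1*14826887^1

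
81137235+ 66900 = 81204135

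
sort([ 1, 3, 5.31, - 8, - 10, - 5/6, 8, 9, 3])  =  [  -  10,-8 ,  -  5/6,1, 3, 3, 5.31 , 8, 9]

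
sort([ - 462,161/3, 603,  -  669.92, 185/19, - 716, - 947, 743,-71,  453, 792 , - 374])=[ - 947,-716, - 669.92, - 462, - 374, - 71, 185/19, 161/3,453,  603,743, 792]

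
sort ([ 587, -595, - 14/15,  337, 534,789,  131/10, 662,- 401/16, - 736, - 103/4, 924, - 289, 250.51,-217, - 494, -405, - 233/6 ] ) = [ - 736 ,-595, - 494, - 405,-289, - 217, -233/6, - 103/4, - 401/16,  -  14/15,131/10,  250.51,337, 534,587,  662, 789,924]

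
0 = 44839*0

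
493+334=827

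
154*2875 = 442750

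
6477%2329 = 1819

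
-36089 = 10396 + - 46485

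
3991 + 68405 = 72396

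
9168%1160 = 1048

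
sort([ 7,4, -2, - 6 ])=[ - 6 , - 2 , 4,7 ]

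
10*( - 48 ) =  - 480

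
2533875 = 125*20271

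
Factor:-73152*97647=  - 7143073344  =  -2^6*3^3 * 11^2*127^1*269^1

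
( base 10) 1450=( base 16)5aa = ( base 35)16f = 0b10110101010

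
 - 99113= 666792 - 765905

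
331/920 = 331/920 =0.36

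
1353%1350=3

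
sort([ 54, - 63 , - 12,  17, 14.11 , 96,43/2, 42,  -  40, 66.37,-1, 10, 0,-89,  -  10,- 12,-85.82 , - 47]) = [ - 89, - 85.82, - 63, -47, - 40 , - 12, - 12, - 10,  -  1, 0 , 10, 14.11,17, 43/2, 42,54,66.37,96 ] 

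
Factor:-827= - 827^1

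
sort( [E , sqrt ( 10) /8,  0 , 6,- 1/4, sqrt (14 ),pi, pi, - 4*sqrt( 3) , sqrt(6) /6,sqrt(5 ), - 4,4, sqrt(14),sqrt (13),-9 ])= [ -9, - 4*sqrt( 3), - 4, - 1/4, 0, sqrt(10) /8, sqrt(6)/6, sqrt(5), E,  pi , pi, sqrt(13 ),sqrt(14), sqrt(14), 4,  6]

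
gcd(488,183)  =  61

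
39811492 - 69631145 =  - 29819653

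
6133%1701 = 1030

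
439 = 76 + 363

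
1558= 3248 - 1690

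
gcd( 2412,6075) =9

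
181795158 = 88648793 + 93146365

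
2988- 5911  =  -2923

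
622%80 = 62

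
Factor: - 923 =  - 13^1*71^1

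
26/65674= 13/32837 =0.00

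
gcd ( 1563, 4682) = 1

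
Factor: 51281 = 19^1*2699^1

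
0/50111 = 0 = 0.00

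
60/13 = 4 + 8/13 = 4.62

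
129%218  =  129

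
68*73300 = 4984400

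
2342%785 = 772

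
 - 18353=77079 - 95432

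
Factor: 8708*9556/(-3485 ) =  - 2^4*5^( - 1)*7^1*17^(- 1 )*41^(-1)*311^1*2389^1 = - 83213648/3485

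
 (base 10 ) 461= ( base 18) 17B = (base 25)IB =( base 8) 715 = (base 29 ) FQ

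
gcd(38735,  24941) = 1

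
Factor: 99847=11^1* 29^1*313^1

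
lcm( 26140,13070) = 26140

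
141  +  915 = 1056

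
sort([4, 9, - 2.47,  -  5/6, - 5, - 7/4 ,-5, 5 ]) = [ - 5,  -  5, - 2.47, - 7/4, - 5/6,  4  ,  5, 9]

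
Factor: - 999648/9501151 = - 2^5 *3^3*11^( - 1)*13^1*43^ (-1 )*53^( -1 )*89^1*379^( - 1 )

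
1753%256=217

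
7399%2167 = 898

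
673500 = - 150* (- 4490)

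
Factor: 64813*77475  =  3^1 * 5^2*7^1*47^1 * 197^1*1033^1=5021387175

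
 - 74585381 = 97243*(  -  767 ) 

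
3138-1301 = 1837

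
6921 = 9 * 769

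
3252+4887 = 8139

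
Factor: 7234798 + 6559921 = 13794719 = 3511^1 *3929^1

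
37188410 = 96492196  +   - 59303786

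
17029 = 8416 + 8613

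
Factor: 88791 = 3^1 * 17^1*1741^1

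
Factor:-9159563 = -7^1*29^1*45121^1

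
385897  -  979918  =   - 594021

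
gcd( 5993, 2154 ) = 1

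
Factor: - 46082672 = - 2^4*2880167^1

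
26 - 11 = 15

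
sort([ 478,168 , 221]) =[ 168,221,478 ] 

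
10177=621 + 9556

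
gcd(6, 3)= 3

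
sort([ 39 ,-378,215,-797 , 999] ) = [ -797, - 378, 39, 215, 999 ]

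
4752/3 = 1584 = 1584.00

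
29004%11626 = 5752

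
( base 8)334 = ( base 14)11A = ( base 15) ea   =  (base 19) bb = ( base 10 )220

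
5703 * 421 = 2400963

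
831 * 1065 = 885015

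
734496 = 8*91812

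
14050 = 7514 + 6536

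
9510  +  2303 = 11813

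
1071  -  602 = 469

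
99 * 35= 3465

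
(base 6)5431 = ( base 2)10011011011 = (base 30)1bd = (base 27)1j1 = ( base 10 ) 1243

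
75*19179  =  1438425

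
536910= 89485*6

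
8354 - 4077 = 4277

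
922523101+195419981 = 1117943082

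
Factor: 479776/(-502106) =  - 2^4* 47^1*787^( - 1 ) = -752/787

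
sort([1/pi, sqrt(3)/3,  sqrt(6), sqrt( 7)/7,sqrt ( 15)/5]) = [1/pi, sqrt(7 ) /7, sqrt(3 ) /3, sqrt(15)/5  ,  sqrt(6)]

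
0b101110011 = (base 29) cn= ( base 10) 371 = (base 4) 11303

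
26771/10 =26771/10 = 2677.10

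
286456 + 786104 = 1072560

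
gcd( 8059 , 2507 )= 1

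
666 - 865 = -199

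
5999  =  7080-1081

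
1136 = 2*568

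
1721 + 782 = 2503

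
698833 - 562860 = 135973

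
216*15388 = 3323808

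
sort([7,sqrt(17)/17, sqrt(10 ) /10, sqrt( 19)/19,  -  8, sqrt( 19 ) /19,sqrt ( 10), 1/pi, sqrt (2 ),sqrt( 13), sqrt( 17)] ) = [ - 8, sqrt( 19)/19, sqrt(19 )/19,sqrt(  17)/17,  sqrt( 10) /10 , 1/pi , sqrt( 2) , sqrt( 10 ), sqrt( 13),sqrt ( 17),7 ] 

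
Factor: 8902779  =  3^1*631^1  *  4703^1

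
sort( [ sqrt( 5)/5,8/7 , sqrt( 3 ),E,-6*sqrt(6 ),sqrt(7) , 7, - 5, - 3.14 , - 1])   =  [ - 6 * sqrt(6), - 5, - 3.14, - 1,sqrt( 5)/5,8/7,sqrt(3 ),sqrt( 7),E,7]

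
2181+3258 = 5439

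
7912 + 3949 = 11861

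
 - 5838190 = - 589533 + -5248657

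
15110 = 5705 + 9405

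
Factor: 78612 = 2^2*3^1*6551^1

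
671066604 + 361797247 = 1032863851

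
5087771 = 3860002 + 1227769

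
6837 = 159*43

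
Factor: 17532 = 2^2*3^2*487^1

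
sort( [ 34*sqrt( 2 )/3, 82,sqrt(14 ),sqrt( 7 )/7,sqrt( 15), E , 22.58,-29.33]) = [ - 29.33,sqrt(7 ) /7,E,sqrt( 14), sqrt( 15), 34*sqrt( 2 )/3, 22.58,82] 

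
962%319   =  5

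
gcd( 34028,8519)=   1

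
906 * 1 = 906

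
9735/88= 885/8 = 110.62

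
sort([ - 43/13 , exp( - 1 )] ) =[-43/13,  exp( - 1 )] 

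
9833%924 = 593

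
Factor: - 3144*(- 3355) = 2^3*3^1 * 5^1*11^1 * 61^1*131^1 = 10548120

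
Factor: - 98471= -59^1*1669^1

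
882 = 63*14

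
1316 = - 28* (  -  47 )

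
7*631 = 4417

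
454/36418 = 227/18209= 0.01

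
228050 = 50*4561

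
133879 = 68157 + 65722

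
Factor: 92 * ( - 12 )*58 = - 64032 = -2^5*3^1*23^1*29^1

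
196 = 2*98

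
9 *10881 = 97929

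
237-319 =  - 82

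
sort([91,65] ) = [65 , 91] 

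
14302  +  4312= 18614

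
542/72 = 271/36  =  7.53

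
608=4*152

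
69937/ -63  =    -  1111 + 8/9 = - 1110.11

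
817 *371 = 303107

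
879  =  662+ 217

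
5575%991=620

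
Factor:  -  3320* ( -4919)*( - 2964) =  - 48405321120 = - 2^5*3^1*5^1 * 13^1 * 19^1 * 83^1*4919^1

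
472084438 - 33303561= 438780877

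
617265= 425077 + 192188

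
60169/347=173 +138/347  =  173.40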